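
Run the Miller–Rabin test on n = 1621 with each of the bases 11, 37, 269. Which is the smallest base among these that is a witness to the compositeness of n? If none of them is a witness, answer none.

none

n − 1 = 1620 = 2^2 · 405, so s = 2 and d = 405.
Base 11: x_0 = 11^405 mod 1621 = 1. x_0 = 1, so 11 is not a witness.
Base 37: x_0 = 37^405 mod 1621 = 1620. x_0 = 1620 ≡ −1, so 37 is not a witness.
Base 269: x_0 = 269^405 mod 1621 = 166. x_0 is neither 1 nor 1620, so continue squaring. x_1 = 166^2 mod 1621 = 1620. x_1 ≡ −1, so 269 is not a witness.
No listed base is a witness for 1621.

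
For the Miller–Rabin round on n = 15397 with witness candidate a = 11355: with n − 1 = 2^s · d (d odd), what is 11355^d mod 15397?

1120

n − 1 = 15396 = 2^2 · 3849, so s = 2 and d = 3849.
Repeated squaring mod 15397: 11355^1 ≡ 11355, 11355^2 ≡ 1547, 11355^4 ≡ 6674, 11355^8 ≡ 14152, 11355^16 ≡ 10325, 11355^32 ≡ 12194, 11355^64 ≡ 4807, 11355^128 ≡ 11749, 11355^256 ≡ 4896, 11355^512 ≡ 13084, 11355^1024 ≡ 7210, 11355^2048 ≡ 3828.
3849 = 2048 + 1024 + 512 + 256 + 8 + 1, so 11355^3849 ≡ 3828·7210·13084·4896·14152·11355 ≡ 1120 (mod 15397).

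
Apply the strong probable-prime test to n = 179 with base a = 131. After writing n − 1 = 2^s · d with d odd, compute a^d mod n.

178

n − 1 = 178 = 2^1 · 89, so s = 1 and d = 89.
Repeated squaring mod 179: 131^1 ≡ 131, 131^2 ≡ 156, 131^4 ≡ 171, 131^8 ≡ 64, 131^16 ≡ 158, 131^32 ≡ 83, 131^64 ≡ 87.
89 = 64 + 16 + 8 + 1, so 131^89 ≡ 87·158·64·131 ≡ 178 (mod 179).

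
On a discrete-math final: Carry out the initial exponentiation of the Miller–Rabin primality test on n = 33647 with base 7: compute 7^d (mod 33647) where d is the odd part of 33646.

n − 1 = 33646 = 2^1 · 16823, so s = 1 and d = 16823.
7^16823 mod 33647 = 1.

1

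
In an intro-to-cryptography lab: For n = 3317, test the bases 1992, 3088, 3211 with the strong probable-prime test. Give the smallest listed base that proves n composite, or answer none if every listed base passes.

1992

n − 1 = 3316 = 2^2 · 829, so s = 2 and d = 829.
Base 1992: x_0 = 1992^829 mod 3317 = 3228. x_0 is neither 1 nor 3316, so continue squaring. x_1 = 3228^2 mod 3317 = 1287. Reached i = s−1 = 1 without hitting −1: 1992 is a Miller–Rabin witness and 3317 is composite.
Base 3088: x_0 = 3088^829 mod 3317 = 741. x_0 is neither 1 nor 3316, so continue squaring. x_1 = 741^2 mod 3317 = 1776. Reached i = s−1 = 1 without hitting −1: 3088 is a Miller–Rabin witness and 3317 is composite.
Base 3211: x_0 = 3211^829 mod 3317 = 2676. x_0 is neither 1 nor 3316, so continue squaring. x_1 = 2676^2 mod 3317 = 2890. Reached i = s−1 = 1 without hitting −1: 3211 is a Miller–Rabin witness and 3317 is composite.
The smallest witness among the given bases is 1992.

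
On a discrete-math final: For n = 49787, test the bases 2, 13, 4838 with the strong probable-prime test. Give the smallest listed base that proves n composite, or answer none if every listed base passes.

none

n − 1 = 49786 = 2^1 · 24893, so s = 1 and d = 24893.
Base 2: x_0 = 2^24893 mod 49787 = 49786. x_0 = 49786 ≡ −1, so 2 is not a witness.
Base 13: x_0 = 13^24893 mod 49787 = 1. x_0 = 1, so 13 is not a witness.
Base 4838: x_0 = 4838^24893 mod 49787 = 1. x_0 = 1, so 4838 is not a witness.
No listed base is a witness for 49787.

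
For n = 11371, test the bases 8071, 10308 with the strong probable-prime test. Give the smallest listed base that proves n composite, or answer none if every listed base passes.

8071

n − 1 = 11370 = 2^1 · 5685, so s = 1 and d = 5685.
Base 8071: x_0 = 8071^5685 mod 11371 = 7039. x_0 ∉ {1, 11370} and s = 1, so 8071 is a Miller–Rabin witness and 11371 is composite.
Base 10308: x_0 = 10308^5685 mod 11371 = 542. x_0 ∉ {1, 11370} and s = 1, so 10308 is a Miller–Rabin witness and 11371 is composite.
The smallest witness among the given bases is 8071.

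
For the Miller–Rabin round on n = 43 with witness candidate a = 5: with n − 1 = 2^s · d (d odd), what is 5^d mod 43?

n − 1 = 42 = 2^1 · 21, so s = 1 and d = 21.
5^21 mod 43 = 42.

42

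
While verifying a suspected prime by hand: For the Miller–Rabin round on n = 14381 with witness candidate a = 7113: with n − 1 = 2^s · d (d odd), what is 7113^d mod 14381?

3654

n − 1 = 14380 = 2^2 · 3595, so s = 2 and d = 3595.
Repeated squaring mod 14381: 7113^1 ≡ 7113, 7113^2 ≡ 2411, 7113^4 ≡ 2997, 7113^8 ≡ 8265, 7113^16 ≡ 475, 7113^32 ≡ 9910, 7113^64 ≡ 251, 7113^128 ≡ 5477, 7113^256 ≡ 13144, 7113^512 ≡ 5783, 7113^1024 ≡ 7264, 7113^2048 ≡ 1807.
3595 = 2048 + 1024 + 512 + 8 + 2 + 1, so 7113^3595 ≡ 1807·7264·5783·8265·2411·7113 ≡ 3654 (mod 14381).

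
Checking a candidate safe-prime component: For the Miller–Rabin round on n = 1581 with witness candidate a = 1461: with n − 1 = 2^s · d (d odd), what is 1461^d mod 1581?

n − 1 = 1580 = 2^2 · 395, so s = 2 and d = 395.
Repeated squaring mod 1581: 1461^1 ≡ 1461, 1461^2 ≡ 171, 1461^4 ≡ 783, 1461^8 ≡ 1242, 1461^16 ≡ 1089, 1461^32 ≡ 171, 1461^64 ≡ 783, 1461^128 ≡ 1242, 1461^256 ≡ 1089.
395 = 256 + 128 + 8 + 2 + 1, so 1461^395 ≡ 1089·1242·1242·171·1461 ≡ 900 (mod 1581).

900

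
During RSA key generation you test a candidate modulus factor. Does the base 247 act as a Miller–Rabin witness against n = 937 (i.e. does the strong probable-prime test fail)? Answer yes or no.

no

n − 1 = 936 = 2^3 · 117, so s = 3 and d = 117.
x_0 = 247^117 mod 937 = 196.
x_0 is neither 1 nor 936, so continue squaring.
x_1 = 196^2 mod 937 = 936.
x_1 ≡ −1, so 247 is not a witness.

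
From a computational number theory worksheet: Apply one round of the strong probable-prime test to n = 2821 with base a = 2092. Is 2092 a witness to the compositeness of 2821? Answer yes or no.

n − 1 = 2820 = 2^2 · 705, so s = 2 and d = 705.
x_0 = 2092^705 mod 2821 = 2820.
x_0 = 2820 ≡ −1, so 2092 is not a witness.

no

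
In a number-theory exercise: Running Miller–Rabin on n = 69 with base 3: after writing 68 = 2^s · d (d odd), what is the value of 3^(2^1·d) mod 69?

3

n − 1 = 68 = 2^2 · 17, so s = 2 and d = 17.
x_0 = 3^17 mod 69 = 39.
x_1 = 39^2 mod 69 = 3.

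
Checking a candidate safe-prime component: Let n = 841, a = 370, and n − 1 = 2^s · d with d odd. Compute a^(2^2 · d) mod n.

n − 1 = 840 = 2^3 · 105, so s = 3 and d = 105.
Repeated squaring mod 841: 370^1 ≡ 370, 370^2 ≡ 658, 370^4 ≡ 690, 370^8 ≡ 94, 370^16 ≡ 426, 370^32 ≡ 661, 370^64 ≡ 442.
105 = 64 + 32 + 8 + 1, so 370^105 ≡ 442·661·94·370 ≡ 86 (mod 841).
x_0 = 86.
x_1 = 86^2 mod 841 = 668.
x_2 = 668^2 mod 841 = 494.

494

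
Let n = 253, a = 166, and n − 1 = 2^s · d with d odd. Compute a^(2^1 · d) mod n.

n − 1 = 252 = 2^2 · 63, so s = 2 and d = 63.
x_0 = 166^63 mod 253 = 122.
x_1 = 122^2 mod 253 = 210.

210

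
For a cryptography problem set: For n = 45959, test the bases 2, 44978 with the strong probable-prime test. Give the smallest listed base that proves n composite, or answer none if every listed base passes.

n − 1 = 45958 = 2^1 · 22979, so s = 1 and d = 22979.
Base 2: x_0 = 2^22979 mod 45959 = 1. x_0 = 1, so 2 is not a witness.
Base 44978: x_0 = 44978^22979 mod 45959 = 1. x_0 = 1, so 44978 is not a witness.
No listed base is a witness for 45959.

none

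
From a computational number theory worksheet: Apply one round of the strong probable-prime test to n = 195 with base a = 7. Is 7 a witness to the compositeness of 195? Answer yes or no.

yes

n − 1 = 194 = 2^1 · 97, so s = 1 and d = 97.
Repeated squaring mod 195: 7^1 ≡ 7, 7^2 ≡ 49, 7^4 ≡ 61, 7^8 ≡ 16, 7^16 ≡ 61, 7^32 ≡ 16, 7^64 ≡ 61.
97 = 64 + 32 + 1, so 7^97 ≡ 61·16·7 ≡ 7 (mod 195).
x_0 = 7^97 mod 195 = 7.
x_0 ∉ {1, 194} and s = 1, so 7 is a Miller–Rabin witness and 195 is composite.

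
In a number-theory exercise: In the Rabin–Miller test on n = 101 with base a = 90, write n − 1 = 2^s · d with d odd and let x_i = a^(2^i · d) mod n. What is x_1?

100

n − 1 = 100 = 2^2 · 25, so s = 2 and d = 25.
x_0 = 90^25 mod 101 = 91.
x_1 = 91^2 mod 101 = 100.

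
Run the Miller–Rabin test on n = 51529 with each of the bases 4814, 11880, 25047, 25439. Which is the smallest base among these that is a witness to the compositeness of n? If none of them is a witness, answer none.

11880

n − 1 = 51528 = 2^3 · 6441, so s = 3 and d = 6441.
Base 4814: x_0 = 4814^6441 mod 51529 = 1. x_0 = 1, so 4814 is not a witness.
Base 11880: x_0 = 11880^6441 mod 51529 = 35186. x_0 is neither 1 nor 51528, so continue squaring. x_1 = 35186^2 mod 51529 = 18842. x_2 = 18842^2 mod 51529 = 37683. Reached i = s−1 = 2 without hitting −1: 11880 is a Miller–Rabin witness and 51529 is composite.
Base 25047: x_0 = 25047^6441 mod 51529 = 5222. x_0 is neither 1 nor 51528, so continue squaring. x_1 = 5222^2 mod 51529 = 10443. x_2 = 10443^2 mod 51529 = 20885. Reached i = s−1 = 2 without hitting −1: 25047 is a Miller–Rabin witness and 51529 is composite.
Base 25439: x_0 = 25439^6441 mod 51529 = 680. x_0 is neither 1 nor 51528, so continue squaring. x_1 = 680^2 mod 51529 = 50168. x_2 = 50168^2 mod 51529 = 48806. Reached i = s−1 = 2 without hitting −1: 25439 is a Miller–Rabin witness and 51529 is composite.
The smallest witness among the given bases is 11880.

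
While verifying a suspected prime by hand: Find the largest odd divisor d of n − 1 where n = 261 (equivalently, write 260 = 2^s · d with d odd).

65

Halving: 260 → 130 → 65; 65 is odd.
So 260 = 2^2 · 65.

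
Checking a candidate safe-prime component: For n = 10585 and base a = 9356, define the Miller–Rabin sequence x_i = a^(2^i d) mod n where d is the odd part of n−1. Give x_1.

2116

n − 1 = 10584 = 2^3 · 1323, so s = 3 and d = 1323.
x_0 = 9356^1323 mod 10585 = 2801.
x_1 = 2801^2 mod 10585 = 2116.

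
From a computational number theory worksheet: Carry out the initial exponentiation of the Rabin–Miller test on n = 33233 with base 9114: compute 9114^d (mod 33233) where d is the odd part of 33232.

25248

n − 1 = 33232 = 2^4 · 2077, so s = 4 and d = 2077.
9114^2077 mod 33233 = 25248.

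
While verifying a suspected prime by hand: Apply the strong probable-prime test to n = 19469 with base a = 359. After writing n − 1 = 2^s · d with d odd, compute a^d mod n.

312

n − 1 = 19468 = 2^2 · 4867, so s = 2 and d = 4867.
359^4867 mod 19469 = 312.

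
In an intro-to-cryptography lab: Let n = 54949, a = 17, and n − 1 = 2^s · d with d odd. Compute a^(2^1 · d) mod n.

n − 1 = 54948 = 2^2 · 13737, so s = 2 and d = 13737.
x_0 = 17^13737 mod 54949 = 46455.
x_1 = 46455^2 mod 54949 = 54948.

54948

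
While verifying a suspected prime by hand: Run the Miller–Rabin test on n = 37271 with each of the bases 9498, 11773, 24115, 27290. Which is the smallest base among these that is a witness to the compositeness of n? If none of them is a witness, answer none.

n − 1 = 37270 = 2^1 · 18635, so s = 1 and d = 18635.
Base 9498: x_0 = 9498^18635 mod 37271 = 37120. x_0 ∉ {1, 37270} and s = 1, so 9498 is a Miller–Rabin witness and 37271 is composite.
Base 11773: x_0 = 11773^18635 mod 37271 = 915. x_0 ∉ {1, 37270} and s = 1, so 11773 is a Miller–Rabin witness and 37271 is composite.
Base 24115: x_0 = 24115^18635 mod 37271 = 26780. x_0 ∉ {1, 37270} and s = 1, so 24115 is a Miller–Rabin witness and 37271 is composite.
Base 27290: x_0 = 27290^18635 mod 37271 = 13126. x_0 ∉ {1, 37270} and s = 1, so 27290 is a Miller–Rabin witness and 37271 is composite.
The smallest witness among the given bases is 9498.

9498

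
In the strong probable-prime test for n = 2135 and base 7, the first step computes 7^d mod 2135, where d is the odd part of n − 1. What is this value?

n − 1 = 2134 = 2^1 · 1067, so s = 1 and d = 1067.
7^1067 mod 2135 = 2023.

2023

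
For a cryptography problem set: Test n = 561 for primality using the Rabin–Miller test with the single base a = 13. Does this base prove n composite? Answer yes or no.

n − 1 = 560 = 2^4 · 35, so s = 4 and d = 35.
Repeated squaring mod 561: 13^1 ≡ 13, 13^2 ≡ 169, 13^4 ≡ 511, 13^8 ≡ 256, 13^16 ≡ 460, 13^32 ≡ 103.
35 = 32 + 2 + 1, so 13^35 ≡ 103·169·13 ≡ 208 (mod 561).
x_0 = 13^35 mod 561 = 208.
x_0 is neither 1 nor 560, so continue squaring.
x_1 = 208^2 mod 561 = 67.
x_2 = 67^2 mod 561 = 1.
x_2 = 1 but x_1 ≠ ±1, a nontrivial square root of 1 — 13 is a witness and 561 is composite.

yes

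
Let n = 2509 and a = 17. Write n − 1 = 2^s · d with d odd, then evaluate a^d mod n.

1338

n − 1 = 2508 = 2^2 · 627, so s = 2 and d = 627.
17^627 mod 2509 = 1338.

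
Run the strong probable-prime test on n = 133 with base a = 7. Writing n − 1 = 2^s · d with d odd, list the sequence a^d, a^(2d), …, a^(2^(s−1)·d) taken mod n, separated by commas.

n − 1 = 132 = 2^2 · 33, so s = 2 and d = 33.
x_0 = 7^33 mod 133 = 77.
x_1 = 77^2 mod 133 = 77.

77, 77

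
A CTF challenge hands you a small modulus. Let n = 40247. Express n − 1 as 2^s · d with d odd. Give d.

Halving: 40246 → 20123; 20123 is odd.
So 40246 = 2^1 · 20123.

20123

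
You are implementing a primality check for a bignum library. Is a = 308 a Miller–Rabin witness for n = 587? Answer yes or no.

n − 1 = 586 = 2^1 · 293, so s = 1 and d = 293.
x_0 = 308^293 mod 587 = 586.
x_0 = 586 ≡ −1, so 308 is not a witness.

no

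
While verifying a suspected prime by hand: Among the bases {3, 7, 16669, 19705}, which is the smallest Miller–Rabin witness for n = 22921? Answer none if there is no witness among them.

none

n − 1 = 22920 = 2^3 · 2865, so s = 3 and d = 2865.
Base 3: x_0 = 3^2865 mod 22921 = 22920. x_0 = 22920 ≡ −1, so 3 is not a witness.
Base 7: x_0 = 7^2865 mod 22921 = 19365. x_0 is neither 1 nor 22920, so continue squaring. x_1 = 19365^2 mod 22921 = 15665. x_2 = 15665^2 mod 22921 = 22920. x_2 ≡ −1, so 7 is not a witness.
Base 16669: x_0 = 16669^2865 mod 22921 = 6710. x_0 is neither 1 nor 22920, so continue squaring. x_1 = 6710^2 mod 22921 = 7256. x_2 = 7256^2 mod 22921 = 22920. x_2 ≡ −1, so 16669 is not a witness.
Base 19705: x_0 = 19705^2865 mod 22921 = 19365. x_0 is neither 1 nor 22920, so continue squaring. x_1 = 19365^2 mod 22921 = 15665. x_2 = 15665^2 mod 22921 = 22920. x_2 ≡ −1, so 19705 is not a witness.
No listed base is a witness for 22921.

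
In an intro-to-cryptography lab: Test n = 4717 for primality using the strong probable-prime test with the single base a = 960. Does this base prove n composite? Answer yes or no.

n − 1 = 4716 = 2^2 · 1179, so s = 2 and d = 1179.
x_0 = 960^1179 mod 4717 = 2396.
x_0 is neither 1 nor 4716, so continue squaring.
x_1 = 2396^2 mod 4717 = 227.
Reached i = s−1 = 1 without hitting −1: 960 is a Miller–Rabin witness and 4717 is composite.

yes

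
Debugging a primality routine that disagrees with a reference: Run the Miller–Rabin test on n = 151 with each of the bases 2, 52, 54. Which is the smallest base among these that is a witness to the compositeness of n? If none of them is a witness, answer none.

n − 1 = 150 = 2^1 · 75, so s = 1 and d = 75.
Base 2: x_0 = 2^75 mod 151 = 1. x_0 = 1, so 2 is not a witness.
Base 52: x_0 = 52^75 mod 151 = 150. x_0 = 150 ≡ −1, so 52 is not a witness.
Base 54: x_0 = 54^75 mod 151 = 150. x_0 = 150 ≡ −1, so 54 is not a witness.
No listed base is a witness for 151.

none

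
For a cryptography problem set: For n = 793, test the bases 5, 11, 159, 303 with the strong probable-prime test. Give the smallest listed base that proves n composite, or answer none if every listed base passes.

n − 1 = 792 = 2^3 · 99, so s = 3 and d = 99.
Base 5: x_0 = 5^99 mod 793 = 515. x_0 is neither 1 nor 792, so continue squaring. x_1 = 515^2 mod 793 = 363. x_2 = 363^2 mod 793 = 131. Reached i = s−1 = 2 without hitting −1: 5 is a Miller–Rabin witness and 793 is composite.
Base 11: x_0 = 11^99 mod 793 = 538. x_0 is neither 1 nor 792, so continue squaring. x_1 = 538^2 mod 793 = 792. x_1 ≡ −1, so 11 is not a witness.
Base 159: x_0 = 159^99 mod 793 = 521. x_0 is neither 1 nor 792, so continue squaring. x_1 = 521^2 mod 793 = 235. x_2 = 235^2 mod 793 = 508. Reached i = s−1 = 2 without hitting −1: 159 is a Miller–Rabin witness and 793 is composite.
Base 303: x_0 = 303^99 mod 793 = 207. x_0 is neither 1 nor 792, so continue squaring. x_1 = 207^2 mod 793 = 27. x_2 = 27^2 mod 793 = 729. Reached i = s−1 = 2 without hitting −1: 303 is a Miller–Rabin witness and 793 is composite.
The smallest witness among the given bases is 5.

5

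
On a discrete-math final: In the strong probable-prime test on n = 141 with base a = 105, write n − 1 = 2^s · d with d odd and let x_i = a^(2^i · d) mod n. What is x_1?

n − 1 = 140 = 2^2 · 35, so s = 2 and d = 35.
x_0 = 105^35 mod 141 = 135.
x_1 = 135^2 mod 141 = 36.

36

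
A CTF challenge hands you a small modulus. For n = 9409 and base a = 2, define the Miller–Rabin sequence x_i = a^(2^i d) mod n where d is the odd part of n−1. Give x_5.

n − 1 = 9408 = 2^6 · 147, so s = 6 and d = 147.
x_0 = 2^147 mod 9409 = 493.
x_1 = 493^2 mod 9409 = 7824.
x_2 = 7824^2 mod 9409 = 22.
x_3 = 22^2 mod 9409 = 484.
x_4 = 484^2 mod 9409 = 8440.
x_5 = 8440^2 mod 9409 = 7470.

7470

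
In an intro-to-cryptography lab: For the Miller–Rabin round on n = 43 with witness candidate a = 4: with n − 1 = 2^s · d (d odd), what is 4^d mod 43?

1

n − 1 = 42 = 2^1 · 21, so s = 1 and d = 21.
4^21 mod 43 = 1.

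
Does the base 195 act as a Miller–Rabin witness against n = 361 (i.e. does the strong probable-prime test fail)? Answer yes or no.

yes

n − 1 = 360 = 2^3 · 45, so s = 3 and d = 45.
Repeated squaring mod 361: 195^1 ≡ 195, 195^2 ≡ 120, 195^4 ≡ 321, 195^8 ≡ 156, 195^16 ≡ 149, 195^32 ≡ 180.
45 = 32 + 8 + 4 + 1, so 195^45 ≡ 180·156·321·195 ≡ 115 (mod 361).
x_0 = 195^45 mod 361 = 115.
x_0 is neither 1 nor 360, so continue squaring.
x_1 = 115^2 mod 361 = 229.
x_2 = 229^2 mod 361 = 96.
Reached i = s−1 = 2 without hitting −1: 195 is a Miller–Rabin witness and 361 is composite.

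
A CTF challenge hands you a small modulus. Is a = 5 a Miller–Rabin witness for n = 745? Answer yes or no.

n − 1 = 744 = 2^3 · 93, so s = 3 and d = 93.
Repeated squaring mod 745: 5^1 ≡ 5, 5^2 ≡ 25, 5^4 ≡ 625, 5^8 ≡ 245, 5^16 ≡ 425, 5^32 ≡ 335, 5^64 ≡ 475.
93 = 64 + 16 + 8 + 4 + 1, so 5^93 ≡ 475·425·245·625·5 ≡ 230 (mod 745).
x_0 = 5^93 mod 745 = 230.
x_0 is neither 1 nor 744, so continue squaring.
x_1 = 230^2 mod 745 = 5.
x_2 = 5^2 mod 745 = 25.
Reached i = s−1 = 2 without hitting −1: 5 is a Miller–Rabin witness and 745 is composite.

yes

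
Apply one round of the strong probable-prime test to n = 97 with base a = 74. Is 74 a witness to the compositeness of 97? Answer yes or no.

no

n − 1 = 96 = 2^5 · 3, so s = 5 and d = 3.
x_0 = 74^3 mod 97 = 55.
x_0 is neither 1 nor 96, so continue squaring.
x_1 = 55^2 mod 97 = 18.
x_2 = 18^2 mod 97 = 33.
x_3 = 33^2 mod 97 = 22.
x_4 = 22^2 mod 97 = 96.
x_4 ≡ −1, so 74 is not a witness.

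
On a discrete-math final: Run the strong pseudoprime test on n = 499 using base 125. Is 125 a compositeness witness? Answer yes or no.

no

n − 1 = 498 = 2^1 · 249, so s = 1 and d = 249.
x_0 = 125^249 mod 499 = 1.
x_0 = 1, so 125 is not a witness.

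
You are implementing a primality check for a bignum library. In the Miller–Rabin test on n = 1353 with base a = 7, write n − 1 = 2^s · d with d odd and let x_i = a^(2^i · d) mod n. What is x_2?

n − 1 = 1352 = 2^3 · 169, so s = 3 and d = 169.
x_0 = 7^169 mod 1353 = 382.
x_1 = 382^2 mod 1353 = 1153.
x_2 = 1153^2 mod 1353 = 763.

763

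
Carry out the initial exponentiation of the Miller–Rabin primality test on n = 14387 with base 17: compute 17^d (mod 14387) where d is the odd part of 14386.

n − 1 = 14386 = 2^1 · 7193, so s = 1 and d = 7193.
17^7193 mod 14387 = 14386.

14386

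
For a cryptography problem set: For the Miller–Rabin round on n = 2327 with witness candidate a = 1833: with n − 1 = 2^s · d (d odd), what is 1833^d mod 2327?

n − 1 = 2326 = 2^1 · 1163, so s = 1 and d = 1163.
1833^1163 mod 2327 = 1677.

1677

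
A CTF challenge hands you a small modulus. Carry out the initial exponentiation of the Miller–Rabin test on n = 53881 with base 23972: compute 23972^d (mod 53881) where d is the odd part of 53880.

38665

n − 1 = 53880 = 2^3 · 6735, so s = 3 and d = 6735.
Repeated squaring mod 53881: 23972^1 ≡ 23972, 23972^2 ≡ 15919, 23972^4 ≡ 12218, 23972^8 ≡ 29154, 23972^16 ≡ 36822, 23972^32 ≡ 52081, 23972^64 ≡ 7140, 23972^128 ≡ 8174, 23972^256 ≡ 1836, 23972^512 ≡ 30274, 23972^1024 ≡ 53147, 23972^2048 ≡ 53827, 23972^4096 ≡ 2916.
6735 = 4096 + 2048 + 512 + 64 + 8 + 4 + 2 + 1, so 23972^6735 ≡ 2916·53827·30274·7140·29154·12218·15919·23972 ≡ 38665 (mod 53881).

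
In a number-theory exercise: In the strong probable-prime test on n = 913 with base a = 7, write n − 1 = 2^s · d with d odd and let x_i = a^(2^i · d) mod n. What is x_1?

n − 1 = 912 = 2^4 · 57, so s = 4 and d = 57.
x_0 = 7^57 mod 913 = 798.
x_1 = 798^2 mod 913 = 443.

443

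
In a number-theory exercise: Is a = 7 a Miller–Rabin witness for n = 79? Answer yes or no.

n − 1 = 78 = 2^1 · 39, so s = 1 and d = 39.
Repeated squaring mod 79: 7^1 ≡ 7, 7^2 ≡ 49, 7^4 ≡ 31, 7^8 ≡ 13, 7^16 ≡ 11, 7^32 ≡ 42.
39 = 32 + 4 + 2 + 1, so 7^39 ≡ 42·31·49·7 ≡ 78 (mod 79).
x_0 = 7^39 mod 79 = 78.
x_0 = 78 ≡ −1, so 7 is not a witness.

no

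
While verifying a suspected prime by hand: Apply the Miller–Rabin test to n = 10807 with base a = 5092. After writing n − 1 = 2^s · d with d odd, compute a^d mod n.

n − 1 = 10806 = 2^1 · 5403, so s = 1 and d = 5403.
5092^5403 mod 10807 = 8337.

8337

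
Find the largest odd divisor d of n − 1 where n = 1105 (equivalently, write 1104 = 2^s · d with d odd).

69

Halving: 1104 → 552 → 276 → 138 → 69; 69 is odd.
So 1104 = 2^4 · 69.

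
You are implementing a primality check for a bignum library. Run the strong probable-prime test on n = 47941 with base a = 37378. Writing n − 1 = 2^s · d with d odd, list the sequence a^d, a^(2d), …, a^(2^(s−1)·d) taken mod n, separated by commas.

n − 1 = 47940 = 2^2 · 11985, so s = 2 and d = 11985.
x_0 = 37378^11985 mod 47941 = 6457.
x_1 = 6457^2 mod 47941 = 32120.

6457, 32120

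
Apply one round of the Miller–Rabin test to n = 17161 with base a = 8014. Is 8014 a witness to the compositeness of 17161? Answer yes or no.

n − 1 = 17160 = 2^3 · 2145, so s = 3 and d = 2145.
x_0 = 8014^2145 mod 17161 = 17160.
x_0 = 17160 ≡ −1, so 8014 is not a witness.

no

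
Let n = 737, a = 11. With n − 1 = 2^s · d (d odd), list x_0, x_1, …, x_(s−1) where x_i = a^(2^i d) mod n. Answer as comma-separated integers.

319, 55, 77, 33, 352

n − 1 = 736 = 2^5 · 23, so s = 5 and d = 23.
x_0 = 11^23 mod 737 = 319.
x_1 = 319^2 mod 737 = 55.
x_2 = 55^2 mod 737 = 77.
x_3 = 77^2 mod 737 = 33.
x_4 = 33^2 mod 737 = 352.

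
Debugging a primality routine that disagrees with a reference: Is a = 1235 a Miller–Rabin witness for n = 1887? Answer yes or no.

n − 1 = 1886 = 2^1 · 943, so s = 1 and d = 943.
x_0 = 1235^943 mod 1887 = 1799.
x_0 ∉ {1, 1886} and s = 1, so 1235 is a Miller–Rabin witness and 1887 is composite.

yes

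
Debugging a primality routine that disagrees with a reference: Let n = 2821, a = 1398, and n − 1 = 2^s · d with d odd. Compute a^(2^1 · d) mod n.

1520

n − 1 = 2820 = 2^2 · 705, so s = 2 and d = 705.
Repeated squaring mod 2821: 1398^1 ≡ 1398, 1398^2 ≡ 2272, 1398^4 ≡ 2375, 1398^8 ≡ 1446, 1398^16 ≡ 555, 1398^32 ≡ 536, 1398^64 ≡ 2375, 1398^128 ≡ 1446, 1398^256 ≡ 555, 1398^512 ≡ 536.
705 = 512 + 128 + 64 + 1, so 1398^705 ≡ 536·1446·2375·1398 ≡ 216 (mod 2821).
x_0 = 216.
x_1 = 216^2 mod 2821 = 1520.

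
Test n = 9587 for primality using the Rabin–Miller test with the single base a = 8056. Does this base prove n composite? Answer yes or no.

no

n − 1 = 9586 = 2^1 · 4793, so s = 1 and d = 4793.
Repeated squaring mod 9587: 8056^1 ≡ 8056, 8056^2 ≡ 4733, 8056^4 ≡ 6057, 8056^8 ≡ 7387, 8056^16 ≡ 8152, 8056^32 ≡ 7607, 8056^64 ≡ 8904, 8056^128 ≡ 6313, 8056^256 ≡ 810, 8056^512 ≡ 4184, 8056^1024 ≡ 9581, 8056^2048 ≡ 36, 8056^4096 ≡ 1296.
4793 = 4096 + 512 + 128 + 32 + 16 + 8 + 1, so 8056^4793 ≡ 1296·4184·6313·7607·8152·7387·8056 ≡ 1 (mod 9587).
x_0 = 8056^4793 mod 9587 = 1.
x_0 = 1, so 8056 is not a witness.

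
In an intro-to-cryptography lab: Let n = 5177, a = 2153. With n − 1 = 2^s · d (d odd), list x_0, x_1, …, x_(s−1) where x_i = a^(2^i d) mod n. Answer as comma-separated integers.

n − 1 = 5176 = 2^3 · 647, so s = 3 and d = 647.
x_0 = 2153^647 mod 5177 = 3296.
x_1 = 3296^2 mod 5177 = 2270.
x_2 = 2270^2 mod 5177 = 1785.

3296, 2270, 1785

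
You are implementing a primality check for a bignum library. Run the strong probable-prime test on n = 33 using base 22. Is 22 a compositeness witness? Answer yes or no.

yes

n − 1 = 32 = 2^5 · 1, so s = 5 and d = 1.
x_0 = 22^1 mod 33 = 22.
x_0 is neither 1 nor 32, so continue squaring.
x_1 = 22^2 mod 33 = 22.
x_2 = 22^2 mod 33 = 22.
x_3 = 22^2 mod 33 = 22.
x_4 = 22^2 mod 33 = 22.
Reached i = s−1 = 4 without hitting −1: 22 is a Miller–Rabin witness and 33 is composite.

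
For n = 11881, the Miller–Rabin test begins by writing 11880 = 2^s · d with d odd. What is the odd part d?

1485

Halving: 11880 → 5940 → 2970 → 1485; 1485 is odd.
So 11880 = 2^3 · 1485.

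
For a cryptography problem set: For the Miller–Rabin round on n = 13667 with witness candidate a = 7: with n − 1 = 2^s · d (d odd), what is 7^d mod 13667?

n − 1 = 13666 = 2^1 · 6833, so s = 1 and d = 6833.
7^6833 mod 13667 = 6702.

6702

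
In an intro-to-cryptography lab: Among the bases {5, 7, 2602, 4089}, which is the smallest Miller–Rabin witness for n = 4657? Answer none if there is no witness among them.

n − 1 = 4656 = 2^4 · 291, so s = 4 and d = 291.
Base 5: x_0 = 5^291 mod 4657 = 4421. x_0 is neither 1 nor 4656, so continue squaring. x_1 = 4421^2 mod 4657 = 4469. x_2 = 4469^2 mod 4657 = 2745. x_3 = 2745^2 mod 4657 = 4656. x_3 ≡ −1, so 5 is not a witness.
Base 7: x_0 = 7^291 mod 4657 = 1. x_0 = 1, so 7 is not a witness.
Base 2602: x_0 = 2602^291 mod 4657 = 296. x_0 is neither 1 nor 4656, so continue squaring. x_1 = 296^2 mod 4657 = 3790. x_2 = 3790^2 mod 4657 = 1912. x_3 = 1912^2 mod 4657 = 4656. x_3 ≡ −1, so 2602 is not a witness.
Base 4089: x_0 = 4089^291 mod 4657 = 2202. x_0 is neither 1 nor 4656, so continue squaring. x_1 = 2202^2 mod 4657 = 867. x_2 = 867^2 mod 4657 = 1912. x_3 = 1912^2 mod 4657 = 4656. x_3 ≡ −1, so 4089 is not a witness.
No listed base is a witness for 4657.

none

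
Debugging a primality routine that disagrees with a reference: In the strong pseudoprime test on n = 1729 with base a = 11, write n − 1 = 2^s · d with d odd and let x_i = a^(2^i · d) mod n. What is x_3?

n − 1 = 1728 = 2^6 · 27, so s = 6 and d = 27.
x_0 = 11^27 mod 1729 = 1331.
x_1 = 1331^2 mod 1729 = 1065.
x_2 = 1065^2 mod 1729 = 1.
x_3 = 1^2 mod 1729 = 1.

1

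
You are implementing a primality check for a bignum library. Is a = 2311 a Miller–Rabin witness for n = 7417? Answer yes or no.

n − 1 = 7416 = 2^3 · 927, so s = 3 and d = 927.
x_0 = 2311^927 mod 7417 = 7416.
x_0 = 7416 ≡ −1, so 2311 is not a witness.

no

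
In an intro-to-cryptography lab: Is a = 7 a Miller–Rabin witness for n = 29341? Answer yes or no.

yes

n − 1 = 29340 = 2^2 · 7335, so s = 2 and d = 7335.
x_0 = 7^7335 mod 29341 = 23496.
x_0 is neither 1 nor 29340, so continue squaring.
x_1 = 23496^2 mod 29341 = 11101.
Reached i = s−1 = 1 without hitting −1: 7 is a Miller–Rabin witness and 29341 is composite.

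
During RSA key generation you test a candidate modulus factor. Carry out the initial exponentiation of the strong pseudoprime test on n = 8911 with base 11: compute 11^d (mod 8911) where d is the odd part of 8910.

n − 1 = 8910 = 2^1 · 4455, so s = 1 and d = 4455.
11^4455 mod 8911 = 267.

267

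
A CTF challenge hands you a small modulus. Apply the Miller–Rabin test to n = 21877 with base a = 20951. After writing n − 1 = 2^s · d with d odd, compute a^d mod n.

7557

n − 1 = 21876 = 2^2 · 5469, so s = 2 and d = 5469.
20951^5469 mod 21877 = 7557.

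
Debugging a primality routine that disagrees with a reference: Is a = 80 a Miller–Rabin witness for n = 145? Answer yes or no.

n − 1 = 144 = 2^4 · 9, so s = 4 and d = 9.
x_0 = 80^9 mod 145 = 125.
x_0 is neither 1 nor 144, so continue squaring.
x_1 = 125^2 mod 145 = 110.
x_2 = 110^2 mod 145 = 65.
x_3 = 65^2 mod 145 = 20.
Reached i = s−1 = 3 without hitting −1: 80 is a Miller–Rabin witness and 145 is composite.

yes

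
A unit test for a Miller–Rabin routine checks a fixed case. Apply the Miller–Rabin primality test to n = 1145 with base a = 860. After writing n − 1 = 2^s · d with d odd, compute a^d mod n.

n − 1 = 1144 = 2^3 · 143, so s = 3 and d = 143.
860^143 mod 1145 = 425.

425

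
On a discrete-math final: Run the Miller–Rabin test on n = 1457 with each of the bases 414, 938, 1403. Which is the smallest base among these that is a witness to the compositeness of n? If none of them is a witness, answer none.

n − 1 = 1456 = 2^4 · 91, so s = 4 and d = 91.
Base 414: x_0 = 414^91 mod 1457 = 73. x_0 is neither 1 nor 1456, so continue squaring. x_1 = 73^2 mod 1457 = 958. x_2 = 958^2 mod 1457 = 1311. x_3 = 1311^2 mod 1457 = 918. Reached i = s−1 = 3 without hitting −1: 414 is a Miller–Rabin witness and 1457 is composite.
Base 938: x_0 = 938^91 mod 1457 = 70. x_0 is neither 1 nor 1456, so continue squaring. x_1 = 70^2 mod 1457 = 529. x_2 = 529^2 mod 1457 = 97. x_3 = 97^2 mod 1457 = 667. Reached i = s−1 = 3 without hitting −1: 938 is a Miller–Rabin witness and 1457 is composite.
Base 1403: x_0 = 1403^91 mod 1457 = 349. x_0 is neither 1 nor 1456, so continue squaring. x_1 = 349^2 mod 1457 = 870. x_2 = 870^2 mod 1457 = 717. x_3 = 717^2 mod 1457 = 1225. Reached i = s−1 = 3 without hitting −1: 1403 is a Miller–Rabin witness and 1457 is composite.
The smallest witness among the given bases is 414.

414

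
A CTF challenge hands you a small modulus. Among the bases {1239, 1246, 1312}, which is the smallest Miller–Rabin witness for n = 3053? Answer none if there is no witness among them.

none

n − 1 = 3052 = 2^2 · 763, so s = 2 and d = 763.
Base 1239: x_0 = 1239^763 mod 3053 = 1. x_0 = 1, so 1239 is not a witness.
Base 1246: x_0 = 1246^763 mod 3053 = 3052. x_0 = 3052 ≡ −1, so 1246 is not a witness.
Base 1312: x_0 = 1312^763 mod 3053 = 3052. x_0 = 3052 ≡ −1, so 1312 is not a witness.
No listed base is a witness for 3053.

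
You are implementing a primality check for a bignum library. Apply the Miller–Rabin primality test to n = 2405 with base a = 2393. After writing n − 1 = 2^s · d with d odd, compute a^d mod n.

768

n − 1 = 2404 = 2^2 · 601, so s = 2 and d = 601.
2393^601 mod 2405 = 768.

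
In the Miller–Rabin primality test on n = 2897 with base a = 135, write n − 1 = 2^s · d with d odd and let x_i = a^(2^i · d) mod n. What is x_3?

1

n − 1 = 2896 = 2^4 · 181, so s = 4 and d = 181.
x_0 = 135^181 mod 2897 = 2586.
x_1 = 2586^2 mod 2897 = 1120.
x_2 = 1120^2 mod 2897 = 2896.
x_3 = 2896^2 mod 2897 = 1.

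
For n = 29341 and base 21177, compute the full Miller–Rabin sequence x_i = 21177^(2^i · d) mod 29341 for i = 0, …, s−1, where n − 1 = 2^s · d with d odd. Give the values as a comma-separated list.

n − 1 = 29340 = 2^2 · 7335, so s = 2 and d = 7335.
x_0 = 21177^7335 mod 29341 = 5174.
x_1 = 5174^2 mod 29341 = 11284.

5174, 11284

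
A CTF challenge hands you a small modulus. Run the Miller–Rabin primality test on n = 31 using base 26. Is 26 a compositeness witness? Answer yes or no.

n − 1 = 30 = 2^1 · 15, so s = 1 and d = 15.
Repeated squaring mod 31: 26^1 ≡ 26, 26^2 ≡ 25, 26^4 ≡ 5, 26^8 ≡ 25.
15 = 8 + 4 + 2 + 1, so 26^15 ≡ 25·5·25·26 ≡ 30 (mod 31).
x_0 = 26^15 mod 31 = 30.
x_0 = 30 ≡ −1, so 26 is not a witness.

no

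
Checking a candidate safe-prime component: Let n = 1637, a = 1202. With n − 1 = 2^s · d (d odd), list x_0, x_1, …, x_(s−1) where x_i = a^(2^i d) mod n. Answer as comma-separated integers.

1, 1

n − 1 = 1636 = 2^2 · 409, so s = 2 and d = 409.
x_0 = 1202^409 mod 1637 = 1.
x_1 = 1^2 mod 1637 = 1.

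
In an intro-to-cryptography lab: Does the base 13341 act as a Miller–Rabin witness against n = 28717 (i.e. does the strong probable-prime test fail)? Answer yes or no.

n − 1 = 28716 = 2^2 · 7179, so s = 2 and d = 7179.
x_0 = 13341^7179 mod 28717 = 4733.
x_0 is neither 1 nor 28716, so continue squaring.
x_1 = 4733^2 mod 28717 = 2029.
Reached i = s−1 = 1 without hitting −1: 13341 is a Miller–Rabin witness and 28717 is composite.

yes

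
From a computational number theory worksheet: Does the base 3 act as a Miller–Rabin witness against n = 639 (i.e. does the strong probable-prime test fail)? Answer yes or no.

n − 1 = 638 = 2^1 · 319, so s = 1 and d = 319.
x_0 = 3^319 mod 639 = 81.
x_0 ∉ {1, 638} and s = 1, so 3 is a Miller–Rabin witness and 639 is composite.

yes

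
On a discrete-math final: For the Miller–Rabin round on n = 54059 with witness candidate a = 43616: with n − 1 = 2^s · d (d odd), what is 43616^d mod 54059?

54058

n − 1 = 54058 = 2^1 · 27029, so s = 1 and d = 27029.
Repeated squaring mod 54059: 43616^1 ≡ 43616, 43616^2 ≡ 19246, 43616^4 ≡ 50307, 43616^8 ≡ 22164, 43616^16 ≡ 8763, 43616^32 ≡ 26389, 43616^64 ≡ 45342, 43616^128 ≡ 33194, 43616^256 ≡ 11098, 43616^512 ≡ 19202, 43616^1024 ≡ 34424, 43616^2048 ≡ 38496, 43616^4096 ≡ 22649, 43616^8192 ≡ 11350, 43616^16384 ≡ 53962.
27029 = 16384 + 8192 + 2048 + 256 + 128 + 16 + 4 + 1, so 43616^27029 ≡ 53962·11350·38496·11098·33194·8763·50307·43616 ≡ 54058 (mod 54059).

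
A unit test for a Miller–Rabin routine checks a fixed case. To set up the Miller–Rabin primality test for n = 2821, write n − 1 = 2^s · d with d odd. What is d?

Halving: 2820 → 1410 → 705; 705 is odd.
So 2820 = 2^2 · 705.

705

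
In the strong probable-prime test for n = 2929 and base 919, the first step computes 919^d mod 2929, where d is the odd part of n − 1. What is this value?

2717

n − 1 = 2928 = 2^4 · 183, so s = 4 and d = 183.
919^183 mod 2929 = 2717.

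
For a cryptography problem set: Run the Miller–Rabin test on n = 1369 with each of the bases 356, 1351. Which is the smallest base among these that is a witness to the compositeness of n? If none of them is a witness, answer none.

none

n − 1 = 1368 = 2^3 · 171, so s = 3 and d = 171.
Base 356: x_0 = 356^171 mod 1369 = 1252. x_0 is neither 1 nor 1368, so continue squaring. x_1 = 1252^2 mod 1369 = 1368. x_1 ≡ −1, so 356 is not a witness.
Base 1351: x_0 = 1351^171 mod 1369 = 1252. x_0 is neither 1 nor 1368, so continue squaring. x_1 = 1252^2 mod 1369 = 1368. x_1 ≡ −1, so 1351 is not a witness.
No listed base is a witness for 1369.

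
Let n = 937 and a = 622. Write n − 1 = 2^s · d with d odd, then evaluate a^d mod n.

n − 1 = 936 = 2^3 · 117, so s = 3 and d = 117.
By repeated squaring, 622^117 ≡ 1 (mod 937).

1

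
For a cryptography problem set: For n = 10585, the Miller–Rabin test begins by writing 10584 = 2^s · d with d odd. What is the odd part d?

Halving: 10584 → 5292 → 2646 → 1323; 1323 is odd.
So 10584 = 2^3 · 1323.

1323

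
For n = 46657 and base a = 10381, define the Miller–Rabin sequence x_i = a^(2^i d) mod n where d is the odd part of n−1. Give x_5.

n − 1 = 46656 = 2^6 · 729, so s = 6 and d = 729.
Repeated squaring mod 46657: 10381^1 ≡ 10381, 10381^2 ≡ 34148, 10381^4 ≡ 34160, 10381^8 ≡ 14030, 10381^16 ≡ 41674, 10381^32 ≡ 8765, 10381^64 ≡ 27803, 10381^128 ≡ 40290, 10381^256 ≡ 40413, 10381^512 ≡ 28941.
729 = 512 + 128 + 64 + 16 + 8 + 1, so 10381^729 ≡ 28941·40290·27803·41674·14030·10381 ≡ 28933 (mod 46657).
x_0 = 28933.
x_1 = 28933^2 mod 46657 = 45252.
x_2 = 45252^2 mod 46657 = 14431.
x_3 = 14431^2 mod 46657 = 23570.
x_4 = 23570^2 mod 46657 = 1.
x_5 = 1^2 mod 46657 = 1.

1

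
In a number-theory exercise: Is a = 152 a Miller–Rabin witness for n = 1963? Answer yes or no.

n − 1 = 1962 = 2^1 · 981, so s = 1 and d = 981.
Repeated squaring mod 1963: 152^1 ≡ 152, 152^2 ≡ 1511, 152^4 ≡ 152, 152^8 ≡ 1511, 152^16 ≡ 152, 152^32 ≡ 1511, 152^64 ≡ 152, 152^128 ≡ 1511, 152^256 ≡ 152, 152^512 ≡ 1511.
981 = 512 + 256 + 128 + 64 + 16 + 4 + 1, so 152^981 ≡ 1511·152·1511·152·152·152·152 ≡ 1 (mod 1963).
x_0 = 152^981 mod 1963 = 1.
x_0 = 1, so 152 is not a witness.

no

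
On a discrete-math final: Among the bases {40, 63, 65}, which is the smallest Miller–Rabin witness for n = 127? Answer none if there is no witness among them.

n − 1 = 126 = 2^1 · 63, so s = 1 and d = 63.
Base 40: x_0 = 40^63 mod 127 = 126. x_0 = 126 ≡ −1, so 40 is not a witness.
Base 63: x_0 = 63^63 mod 127 = 126. x_0 = 126 ≡ −1, so 63 is not a witness.
Base 65: x_0 = 65^63 mod 127 = 126. x_0 = 126 ≡ −1, so 65 is not a witness.
No listed base is a witness for 127.

none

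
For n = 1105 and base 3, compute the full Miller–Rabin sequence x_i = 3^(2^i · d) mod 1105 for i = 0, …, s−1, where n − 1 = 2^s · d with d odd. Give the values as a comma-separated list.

1093, 144, 846, 781

n − 1 = 1104 = 2^4 · 69, so s = 4 and d = 69.
x_0 = 3^69 mod 1105 = 1093.
x_1 = 1093^2 mod 1105 = 144.
x_2 = 144^2 mod 1105 = 846.
x_3 = 846^2 mod 1105 = 781.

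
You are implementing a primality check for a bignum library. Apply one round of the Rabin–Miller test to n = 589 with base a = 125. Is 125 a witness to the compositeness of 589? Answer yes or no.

no

n − 1 = 588 = 2^2 · 147, so s = 2 and d = 147.
x_0 = 125^147 mod 589 = 1.
x_0 = 1, so 125 is not a witness.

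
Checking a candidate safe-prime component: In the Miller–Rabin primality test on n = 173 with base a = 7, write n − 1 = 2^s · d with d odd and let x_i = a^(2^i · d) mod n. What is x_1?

172

n − 1 = 172 = 2^2 · 43, so s = 2 and d = 43.
Repeated squaring mod 173: 7^1 ≡ 7, 7^2 ≡ 49, 7^4 ≡ 152, 7^8 ≡ 95, 7^16 ≡ 29, 7^32 ≡ 149.
43 = 32 + 8 + 2 + 1, so 7^43 ≡ 149·95·49·7 ≡ 93 (mod 173).
x_0 = 93.
x_1 = 93^2 mod 173 = 172.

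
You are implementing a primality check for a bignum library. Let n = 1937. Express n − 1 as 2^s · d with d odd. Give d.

121

Halving: 1936 → 968 → 484 → 242 → 121; 121 is odd.
So 1936 = 2^4 · 121.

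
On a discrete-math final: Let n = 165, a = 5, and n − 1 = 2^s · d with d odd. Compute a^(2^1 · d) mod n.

n − 1 = 164 = 2^2 · 41, so s = 2 and d = 41.
By repeated squaring, 5^41 ≡ 5 (mod 165).
x_0 = 5.
x_1 = 5^2 mod 165 = 25.

25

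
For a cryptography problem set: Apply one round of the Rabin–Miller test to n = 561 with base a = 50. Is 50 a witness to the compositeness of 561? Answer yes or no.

n − 1 = 560 = 2^4 · 35, so s = 4 and d = 35.
By repeated squaring, 50^35 ≡ 560 (mod 561).
x_0 = 50^35 mod 561 = 560.
x_0 = 560 ≡ −1, so 50 is not a witness.

no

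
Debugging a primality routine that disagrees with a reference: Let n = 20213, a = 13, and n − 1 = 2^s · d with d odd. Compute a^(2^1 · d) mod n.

16234

n − 1 = 20212 = 2^2 · 5053, so s = 2 and d = 5053.
Repeated squaring mod 20213: 13^1 ≡ 13, 13^2 ≡ 169, 13^4 ≡ 8348, 13^8 ≡ 14893, 13^16 ≡ 4200, 13^32 ≡ 14264, 13^64 ≡ 17851, 13^128 ≡ 256, 13^256 ≡ 4897, 13^512 ≡ 7991, 13^1024 ≡ 3214, 13^2048 ≡ 953, 13^4096 ≡ 18837.
5053 = 4096 + 512 + 256 + 128 + 32 + 16 + 8 + 4 + 1, so 13^5053 ≡ 18837·7991·4897·256·14264·4200·14893·8348·13 ≡ 16452 (mod 20213).
x_0 = 16452.
x_1 = 16452^2 mod 20213 = 16234.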